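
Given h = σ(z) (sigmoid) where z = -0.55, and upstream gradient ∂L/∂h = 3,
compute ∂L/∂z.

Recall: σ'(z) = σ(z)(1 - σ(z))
∂L/∂z = 0.696

σ(-0.55) = 0.3659
σ'(-0.55) = σ(-0.55)(1 - σ(-0.55)) = 0.3659 × 0.6341 = 0.232
∂L/∂z = ∂L/∂h · σ'(z) = 3 × 0.232 = 0.696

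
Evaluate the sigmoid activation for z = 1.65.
0.8389

sigmoid(1.65) = 1/(1 + e^(-1.65)) = 1/(1 + 0.192) = 0.8389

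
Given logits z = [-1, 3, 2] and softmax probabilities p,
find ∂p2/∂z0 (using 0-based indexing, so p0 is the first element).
∂p2/∂z0 = -0.003507

p = softmax(z) = [0.01321, 0.7214, 0.2654]
p2 = 0.2654, p0 = 0.01321

∂p2/∂z0 = -p2 × p0 = -0.2654 × 0.01321 = -0.003507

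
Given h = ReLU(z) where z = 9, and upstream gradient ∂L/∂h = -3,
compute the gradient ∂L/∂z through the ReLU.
∂L/∂z = -3

h = ReLU(9) = 9
Since z > 0: ∂h/∂z = 1
∂L/∂z = ∂L/∂h · ∂h/∂z = -3 × 1 = -3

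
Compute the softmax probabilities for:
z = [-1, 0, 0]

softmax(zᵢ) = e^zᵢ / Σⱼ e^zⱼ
p = [0.1554, 0.4223, 0.4223]

exp(z) = [0.3679, 1, 1]
Sum = 2.368
p = [0.1554, 0.4223, 0.4223]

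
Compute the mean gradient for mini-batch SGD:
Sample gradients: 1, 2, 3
Average gradient = 2

Average = (1/3)(1 + 2 + 3) = 6/3 = 2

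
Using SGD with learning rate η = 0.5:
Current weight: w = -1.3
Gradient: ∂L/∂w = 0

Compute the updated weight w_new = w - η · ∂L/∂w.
w_new = -1.3

w_new = w - η·∂L/∂w = -1.3 - 0.5×(0) = -1.3 - (0) = -1.3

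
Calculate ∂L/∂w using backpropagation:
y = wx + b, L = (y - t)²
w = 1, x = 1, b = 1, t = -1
∂L/∂w = 6

y = wx + b = (1)(1) + 1 = 2
∂L/∂y = 2(y - t) = 2(2 - -1) = 6
∂y/∂w = x = 1
∂L/∂w = ∂L/∂y · ∂y/∂w = 6 × 1 = 6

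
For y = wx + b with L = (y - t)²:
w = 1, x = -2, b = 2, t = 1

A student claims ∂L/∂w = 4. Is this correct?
Correct

y = (1)(-2) + 2 = 0
∂L/∂y = 2(y - t) = 2(0 - 1) = -2
∂y/∂w = x = -2
∂L/∂w = -2 × -2 = 4

Claimed value: 4
Correct: The correct gradient is 4.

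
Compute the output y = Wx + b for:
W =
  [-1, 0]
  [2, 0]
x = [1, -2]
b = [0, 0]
y = [-1, 2]

Wx = [-1×1 + 0×-2, 2×1 + 0×-2]
   = [-1, 2]
y = Wx + b = [-1 + 0, 2 + 0] = [-1, 2]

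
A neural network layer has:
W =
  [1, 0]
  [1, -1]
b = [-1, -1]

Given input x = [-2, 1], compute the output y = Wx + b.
y = [-3, -4]

Wx = [1×-2 + 0×1, 1×-2 + -1×1]
   = [-2, -3]
y = Wx + b = [-2 + -1, -3 + -1] = [-3, -4]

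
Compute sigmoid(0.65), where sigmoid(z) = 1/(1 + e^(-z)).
0.657

sigmoid(0.65) = 1/(1 + e^(-0.65)) = 1/(1 + 0.522) = 0.657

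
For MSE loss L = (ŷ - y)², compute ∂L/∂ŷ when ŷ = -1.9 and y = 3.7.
∂L/∂ŷ = -11.2

∂L/∂ŷ = 2(ŷ - y) = 2(-1.9 - 3.7) = 2(-5.6) = -11.2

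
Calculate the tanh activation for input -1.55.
-0.9138

tanh(-1.55) = (e^(-1.55) - e^(1.55))/(e^(-1.55) + e^(1.55)) = -0.9138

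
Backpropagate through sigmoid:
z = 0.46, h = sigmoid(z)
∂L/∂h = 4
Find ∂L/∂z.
∂L/∂z = 0.9489

σ(0.46) = 0.613
σ'(0.46) = σ(0.46)(1 - σ(0.46)) = 0.613 × 0.387 = 0.2372
∂L/∂z = ∂L/∂h · σ'(z) = 4 × 0.2372 = 0.9489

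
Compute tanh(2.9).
0.994

tanh(2.9) = (e^(2.9) - e^(-2.9))/(e^(2.9) + e^(-2.9)) = 0.994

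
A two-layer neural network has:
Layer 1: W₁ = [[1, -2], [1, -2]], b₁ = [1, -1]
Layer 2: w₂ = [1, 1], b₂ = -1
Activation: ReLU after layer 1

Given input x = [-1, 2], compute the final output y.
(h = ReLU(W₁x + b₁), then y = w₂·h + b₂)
y = -1

Layer 1 pre-activation: z₁ = [-4, -6]
After ReLU: h = [0, 0]
Layer 2 output: y = 1×0 + 1×0 + -1 = -1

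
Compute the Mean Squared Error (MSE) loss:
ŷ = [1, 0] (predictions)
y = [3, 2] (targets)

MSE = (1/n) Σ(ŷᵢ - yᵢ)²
MSE = 4

MSE = (1/2)((1-3)² + (0-2)²) = (1/2)(4 + 4) = 4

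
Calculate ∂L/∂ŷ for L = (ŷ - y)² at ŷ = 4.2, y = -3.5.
∂L/∂ŷ = 15.4

∂L/∂ŷ = 2(ŷ - y) = 2(4.2 - -3.5) = 2(7.7) = 15.4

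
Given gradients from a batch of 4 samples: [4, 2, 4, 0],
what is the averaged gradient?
Average gradient = 2.5

Average = (1/4)(4 + 2 + 4 + 0) = 10/4 = 2.5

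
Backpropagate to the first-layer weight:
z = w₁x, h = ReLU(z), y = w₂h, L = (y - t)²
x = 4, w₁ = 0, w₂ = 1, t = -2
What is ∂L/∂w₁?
∂L/∂w₁ = 0

Forward pass:
z = w₁x = 0×4 = 0
h = ReLU(0) = 0
y = w₂h = 1×0 = 0

Backward pass:
∂L/∂y = 2(y - t) = 2(0 - -2) = 4
∂y/∂h = w₂ = 1
∂h/∂z = 0 (ReLU derivative)
∂z/∂w₁ = x = 4

∂L/∂w₁ = 4 × 1 × 0 × 4 = 0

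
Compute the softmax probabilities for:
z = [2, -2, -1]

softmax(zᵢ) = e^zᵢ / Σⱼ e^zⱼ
p = [0.9362, 0.0171, 0.0466]

exp(z) = [7.389, 0.1353, 0.3679]
Sum = 7.892
p = [0.9362, 0.0171, 0.0466]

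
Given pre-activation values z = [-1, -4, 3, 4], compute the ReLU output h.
h = [0, 0, 3, 4]

ReLU applied element-wise: max(0,-1)=0, max(0,-4)=0, max(0,3)=3, max(0,4)=4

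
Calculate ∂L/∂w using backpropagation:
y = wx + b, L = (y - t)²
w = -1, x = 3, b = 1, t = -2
∂L/∂w = 0

y = wx + b = (-1)(3) + 1 = -2
∂L/∂y = 2(y - t) = 2(-2 - -2) = 0
∂y/∂w = x = 3
∂L/∂w = ∂L/∂y · ∂y/∂w = 0 × 3 = 0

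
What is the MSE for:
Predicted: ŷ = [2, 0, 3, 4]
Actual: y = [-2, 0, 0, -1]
MSE = 12.5

MSE = (1/4)((2--2)² + (0-0)² + (3-0)² + (4--1)²) = (1/4)(16 + 0 + 9 + 25) = 12.5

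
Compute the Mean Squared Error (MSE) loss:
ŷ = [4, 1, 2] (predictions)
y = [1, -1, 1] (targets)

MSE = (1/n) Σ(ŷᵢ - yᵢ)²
MSE = 4.667

MSE = (1/3)((4-1)² + (1--1)² + (2-1)²) = (1/3)(9 + 4 + 1) = 4.667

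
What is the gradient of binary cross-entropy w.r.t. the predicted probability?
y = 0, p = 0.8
∂L/∂p = 5

∂L/∂p = -y/p + (1-y)/(1-p) = 0 + 1/0.2 = 5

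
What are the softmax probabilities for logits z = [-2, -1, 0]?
p = [0.09, 0.2447, 0.6652]

exp(z) = [0.1353, 0.3679, 1]
Sum = 1.503
p = [0.09, 0.2447, 0.6652]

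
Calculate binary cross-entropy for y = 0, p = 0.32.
L = 0.3857

L = -0·log(0.32) - 1·log(0.68) = -log(0.68) = 0.3857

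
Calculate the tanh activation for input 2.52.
0.9871

tanh(2.52) = (e^(2.52) - e^(-2.52))/(e^(2.52) + e^(-2.52)) = 0.9871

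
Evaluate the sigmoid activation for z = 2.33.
0.9113

sigmoid(2.33) = 1/(1 + e^(-2.33)) = 1/(1 + 0.0973) = 0.9113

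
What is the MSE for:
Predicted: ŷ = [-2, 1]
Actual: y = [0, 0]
MSE = 2.5

MSE = (1/2)((-2-0)² + (1-0)²) = (1/2)(4 + 1) = 2.5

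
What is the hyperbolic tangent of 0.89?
0.7114

tanh(0.89) = (e^(0.89) - e^(-0.89))/(e^(0.89) + e^(-0.89)) = 0.7114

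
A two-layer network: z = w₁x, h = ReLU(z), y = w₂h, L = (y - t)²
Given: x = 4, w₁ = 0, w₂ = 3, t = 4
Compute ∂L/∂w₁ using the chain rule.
∂L/∂w₁ = 0

Forward pass:
z = w₁x = 0×4 = 0
h = ReLU(0) = 0
y = w₂h = 3×0 = 0

Backward pass:
∂L/∂y = 2(y - t) = 2(0 - 4) = -8
∂y/∂h = w₂ = 3
∂h/∂z = 0 (ReLU derivative)
∂z/∂w₁ = x = 4

∂L/∂w₁ = -8 × 3 × 0 × 4 = 0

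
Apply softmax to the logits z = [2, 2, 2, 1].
p = [0.2969, 0.2969, 0.2969, 0.1092]

exp(z) = [7.389, 7.389, 7.389, 2.718]
Sum = 24.89
p = [0.2969, 0.2969, 0.2969, 0.1092]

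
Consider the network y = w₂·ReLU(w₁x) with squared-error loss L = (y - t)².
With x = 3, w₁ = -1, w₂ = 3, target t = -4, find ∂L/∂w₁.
∂L/∂w₁ = 0

Forward pass:
z = w₁x = -1×3 = -3
h = ReLU(-3) = 0
y = w₂h = 3×0 = 0

Backward pass:
∂L/∂y = 2(y - t) = 2(0 - -4) = 8
∂y/∂h = w₂ = 3
∂h/∂z = 0 (ReLU derivative)
∂z/∂w₁ = x = 3

∂L/∂w₁ = 8 × 3 × 0 × 3 = 0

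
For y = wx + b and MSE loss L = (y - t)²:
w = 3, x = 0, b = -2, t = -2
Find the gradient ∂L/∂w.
∂L/∂w = 0

y = wx + b = (3)(0) + -2 = -2
∂L/∂y = 2(y - t) = 2(-2 - -2) = 0
∂y/∂w = x = 0
∂L/∂w = ∂L/∂y · ∂y/∂w = 0 × 0 = 0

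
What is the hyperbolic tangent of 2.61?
0.9892

tanh(2.61) = (e^(2.61) - e^(-2.61))/(e^(2.61) + e^(-2.61)) = 0.9892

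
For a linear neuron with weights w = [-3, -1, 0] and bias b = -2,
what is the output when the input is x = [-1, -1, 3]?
y = 2

y = (-3)(-1) + (-1)(-1) + (0)(3) + -2 = 2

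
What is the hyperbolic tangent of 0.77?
0.6469

tanh(0.77) = (e^(0.77) - e^(-0.77))/(e^(0.77) + e^(-0.77)) = 0.6469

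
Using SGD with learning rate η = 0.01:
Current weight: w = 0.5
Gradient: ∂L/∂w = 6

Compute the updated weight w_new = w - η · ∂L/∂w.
w_new = 0.44

w_new = w - η·∂L/∂w = 0.5 - 0.01×(6) = 0.5 - (0.06) = 0.44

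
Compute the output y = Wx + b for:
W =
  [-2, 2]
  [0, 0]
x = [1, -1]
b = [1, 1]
y = [-3, 1]

Wx = [-2×1 + 2×-1, 0×1 + 0×-1]
   = [-4, 0]
y = Wx + b = [-4 + 1, 0 + 1] = [-3, 1]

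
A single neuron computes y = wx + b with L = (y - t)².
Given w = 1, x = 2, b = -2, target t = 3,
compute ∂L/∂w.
∂L/∂w = -12

y = wx + b = (1)(2) + -2 = 0
∂L/∂y = 2(y - t) = 2(0 - 3) = -6
∂y/∂w = x = 2
∂L/∂w = ∂L/∂y · ∂y/∂w = -6 × 2 = -12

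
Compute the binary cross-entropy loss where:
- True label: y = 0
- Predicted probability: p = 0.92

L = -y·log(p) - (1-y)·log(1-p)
L = 2.526

L = -0·log(0.92) - 1·log(0.08) = -log(0.08) = 2.526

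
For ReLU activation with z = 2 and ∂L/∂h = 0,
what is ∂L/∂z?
∂L/∂z = 0

h = ReLU(2) = 2
Since z > 0: ∂h/∂z = 1
∂L/∂z = ∂L/∂h · ∂h/∂z = 0 × 1 = 0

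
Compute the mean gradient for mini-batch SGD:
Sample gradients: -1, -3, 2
Average gradient = -0.6667

Average = (1/3)(-1 + -3 + 2) = -2/3 = -0.6667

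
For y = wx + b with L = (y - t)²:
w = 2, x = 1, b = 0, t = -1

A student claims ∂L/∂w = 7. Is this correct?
Incorrect

y = (2)(1) + 0 = 2
∂L/∂y = 2(y - t) = 2(2 - -1) = 6
∂y/∂w = x = 1
∂L/∂w = 6 × 1 = 6

Claimed value: 7
Incorrect: The correct gradient is 6.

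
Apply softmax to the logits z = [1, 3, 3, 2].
p = [0.0541, 0.3995, 0.3995, 0.147]

exp(z) = [2.718, 20.09, 20.09, 7.389]
Sum = 50.28
p = [0.0541, 0.3995, 0.3995, 0.147]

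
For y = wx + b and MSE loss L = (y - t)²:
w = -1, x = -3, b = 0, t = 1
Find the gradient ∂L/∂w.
∂L/∂w = -12

y = wx + b = (-1)(-3) + 0 = 3
∂L/∂y = 2(y - t) = 2(3 - 1) = 4
∂y/∂w = x = -3
∂L/∂w = ∂L/∂y · ∂y/∂w = 4 × -3 = -12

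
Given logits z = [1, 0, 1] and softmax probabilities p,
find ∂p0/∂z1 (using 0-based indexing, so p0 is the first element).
∂p0/∂z1 = -0.06561

p = softmax(z) = [0.4223, 0.1554, 0.4223]
p0 = 0.4223, p1 = 0.1554

∂p0/∂z1 = -p0 × p1 = -0.4223 × 0.1554 = -0.06561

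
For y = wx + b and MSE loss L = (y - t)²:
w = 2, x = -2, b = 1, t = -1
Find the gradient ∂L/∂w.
∂L/∂w = 8

y = wx + b = (2)(-2) + 1 = -3
∂L/∂y = 2(y - t) = 2(-3 - -1) = -4
∂y/∂w = x = -2
∂L/∂w = ∂L/∂y · ∂y/∂w = -4 × -2 = 8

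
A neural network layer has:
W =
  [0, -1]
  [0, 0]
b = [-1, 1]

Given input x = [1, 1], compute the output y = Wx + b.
y = [-2, 1]

Wx = [0×1 + -1×1, 0×1 + 0×1]
   = [-1, 0]
y = Wx + b = [-1 + -1, 0 + 1] = [-2, 1]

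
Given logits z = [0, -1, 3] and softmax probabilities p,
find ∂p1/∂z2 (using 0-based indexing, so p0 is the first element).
∂p1/∂z2 = -0.01605

p = softmax(z) = [0.04661, 0.01715, 0.9362]
p1 = 0.01715, p2 = 0.9362

∂p1/∂z2 = -p1 × p2 = -0.01715 × 0.9362 = -0.01605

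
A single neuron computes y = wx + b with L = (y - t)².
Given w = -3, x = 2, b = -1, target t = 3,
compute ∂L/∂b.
∂L/∂b = -20

y = wx + b = (-3)(2) + -1 = -7
∂L/∂y = 2(y - t) = 2(-7 - 3) = -20
∂y/∂b = 1
∂L/∂b = ∂L/∂y · ∂y/∂b = -20 × 1 = -20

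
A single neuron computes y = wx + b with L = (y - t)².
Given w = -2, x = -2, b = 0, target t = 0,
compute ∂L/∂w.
∂L/∂w = -16

y = wx + b = (-2)(-2) + 0 = 4
∂L/∂y = 2(y - t) = 2(4 - 0) = 8
∂y/∂w = x = -2
∂L/∂w = ∂L/∂y · ∂y/∂w = 8 × -2 = -16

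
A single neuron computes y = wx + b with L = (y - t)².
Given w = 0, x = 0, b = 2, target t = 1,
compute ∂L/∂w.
∂L/∂w = 0

y = wx + b = (0)(0) + 2 = 2
∂L/∂y = 2(y - t) = 2(2 - 1) = 2
∂y/∂w = x = 0
∂L/∂w = ∂L/∂y · ∂y/∂w = 2 × 0 = 0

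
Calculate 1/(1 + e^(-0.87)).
0.7047

sigmoid(0.87) = 1/(1 + e^(-0.87)) = 1/(1 + 0.419) = 0.7047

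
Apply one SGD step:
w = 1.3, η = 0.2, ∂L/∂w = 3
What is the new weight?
w_new = 0.7

w_new = w - η·∂L/∂w = 1.3 - 0.2×(3) = 1.3 - (0.6) = 0.7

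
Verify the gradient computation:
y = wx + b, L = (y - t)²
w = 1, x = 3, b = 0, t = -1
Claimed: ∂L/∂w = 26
Incorrect

y = (1)(3) + 0 = 3
∂L/∂y = 2(y - t) = 2(3 - -1) = 8
∂y/∂w = x = 3
∂L/∂w = 8 × 3 = 24

Claimed value: 26
Incorrect: The correct gradient is 24.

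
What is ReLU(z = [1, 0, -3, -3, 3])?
h = [1, 0, 0, 0, 3]

ReLU applied element-wise: max(0,1)=1, max(0,0)=0, max(0,-3)=0, max(0,-3)=0, max(0,3)=3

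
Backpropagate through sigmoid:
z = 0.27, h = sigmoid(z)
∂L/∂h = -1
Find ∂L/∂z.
∂L/∂z = -0.2455

σ(0.27) = 0.5671
σ'(0.27) = σ(0.27)(1 - σ(0.27)) = 0.5671 × 0.4329 = 0.2455
∂L/∂z = ∂L/∂h · σ'(z) = -1 × 0.2455 = -0.2455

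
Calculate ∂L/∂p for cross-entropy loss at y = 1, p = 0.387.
∂L/∂p = -2.584

∂L/∂p = -y/p + (1-y)/(1-p) = -1/0.387 + 0 = -2.584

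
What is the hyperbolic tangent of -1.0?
-0.7616

tanh(-1.0) = (e^(-1.0) - e^(1.0))/(e^(-1.0) + e^(1.0)) = -0.7616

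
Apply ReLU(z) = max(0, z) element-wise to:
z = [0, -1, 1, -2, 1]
h = [0, 0, 1, 0, 1]

ReLU applied element-wise: max(0,0)=0, max(0,-1)=0, max(0,1)=1, max(0,-2)=0, max(0,1)=1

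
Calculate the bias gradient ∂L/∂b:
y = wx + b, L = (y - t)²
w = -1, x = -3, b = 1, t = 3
∂L/∂b = 2

y = wx + b = (-1)(-3) + 1 = 4
∂L/∂y = 2(y - t) = 2(4 - 3) = 2
∂y/∂b = 1
∂L/∂b = ∂L/∂y · ∂y/∂b = 2 × 1 = 2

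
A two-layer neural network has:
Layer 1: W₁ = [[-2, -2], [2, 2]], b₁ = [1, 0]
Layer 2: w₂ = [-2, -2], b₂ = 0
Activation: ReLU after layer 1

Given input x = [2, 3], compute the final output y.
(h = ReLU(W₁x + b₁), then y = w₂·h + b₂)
y = -20

Layer 1 pre-activation: z₁ = [-9, 10]
After ReLU: h = [0, 10]
Layer 2 output: y = -2×0 + -2×10 + 0 = -20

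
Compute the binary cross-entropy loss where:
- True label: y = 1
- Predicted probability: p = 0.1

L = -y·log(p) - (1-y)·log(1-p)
L = 2.303

L = -1·log(0.1) - 0·log(0.9) = -log(0.1) = 2.303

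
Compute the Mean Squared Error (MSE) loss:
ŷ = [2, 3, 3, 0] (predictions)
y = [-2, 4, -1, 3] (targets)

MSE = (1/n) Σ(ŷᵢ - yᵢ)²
MSE = 10.5

MSE = (1/4)((2--2)² + (3-4)² + (3--1)² + (0-3)²) = (1/4)(16 + 1 + 16 + 9) = 10.5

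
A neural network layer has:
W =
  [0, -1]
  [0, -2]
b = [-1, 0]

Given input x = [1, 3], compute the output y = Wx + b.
y = [-4, -6]

Wx = [0×1 + -1×3, 0×1 + -2×3]
   = [-3, -6]
y = Wx + b = [-3 + -1, -6 + 0] = [-4, -6]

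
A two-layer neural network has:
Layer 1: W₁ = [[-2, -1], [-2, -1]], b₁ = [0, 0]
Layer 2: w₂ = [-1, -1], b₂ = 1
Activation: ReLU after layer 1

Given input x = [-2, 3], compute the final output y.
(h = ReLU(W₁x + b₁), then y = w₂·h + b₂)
y = -1

Layer 1 pre-activation: z₁ = [1, 1]
After ReLU: h = [1, 1]
Layer 2 output: y = -1×1 + -1×1 + 1 = -1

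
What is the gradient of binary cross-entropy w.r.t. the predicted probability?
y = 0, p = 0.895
∂L/∂p = 9.524

∂L/∂p = -y/p + (1-y)/(1-p) = 0 + 1/0.105 = 9.524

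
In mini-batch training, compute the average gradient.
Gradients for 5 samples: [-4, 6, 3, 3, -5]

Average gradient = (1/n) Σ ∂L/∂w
Average gradient = 0.6

Average = (1/5)(-4 + 6 + 3 + 3 + -5) = 3/5 = 0.6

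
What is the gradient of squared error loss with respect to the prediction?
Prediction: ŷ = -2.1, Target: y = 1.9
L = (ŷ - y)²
∂L/∂ŷ = -8.0

∂L/∂ŷ = 2(ŷ - y) = 2(-2.1 - 1.9) = 2(-4.0) = -8.0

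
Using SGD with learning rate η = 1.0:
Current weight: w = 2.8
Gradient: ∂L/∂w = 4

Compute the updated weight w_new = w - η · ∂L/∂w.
w_new = -1.2

w_new = w - η·∂L/∂w = 2.8 - 1.0×(4) = 2.8 - (4) = -1.2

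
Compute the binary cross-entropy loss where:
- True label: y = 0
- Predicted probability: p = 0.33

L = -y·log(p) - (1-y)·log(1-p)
L = 0.4005

L = -0·log(0.33) - 1·log(0.67) = -log(0.67) = 0.4005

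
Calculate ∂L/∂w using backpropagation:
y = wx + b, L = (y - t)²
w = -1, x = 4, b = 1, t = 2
∂L/∂w = -40

y = wx + b = (-1)(4) + 1 = -3
∂L/∂y = 2(y - t) = 2(-3 - 2) = -10
∂y/∂w = x = 4
∂L/∂w = ∂L/∂y · ∂y/∂w = -10 × 4 = -40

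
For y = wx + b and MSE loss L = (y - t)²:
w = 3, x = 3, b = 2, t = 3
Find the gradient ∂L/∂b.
∂L/∂b = 16

y = wx + b = (3)(3) + 2 = 11
∂L/∂y = 2(y - t) = 2(11 - 3) = 16
∂y/∂b = 1
∂L/∂b = ∂L/∂y · ∂y/∂b = 16 × 1 = 16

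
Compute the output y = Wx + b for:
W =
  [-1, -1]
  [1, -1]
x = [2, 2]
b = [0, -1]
y = [-4, -1]

Wx = [-1×2 + -1×2, 1×2 + -1×2]
   = [-4, 0]
y = Wx + b = [-4 + 0, 0 + -1] = [-4, -1]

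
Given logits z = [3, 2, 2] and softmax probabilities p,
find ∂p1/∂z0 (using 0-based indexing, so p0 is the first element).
∂p1/∂z0 = -0.1221

p = softmax(z) = [0.5761, 0.2119, 0.2119]
p1 = 0.2119, p0 = 0.5761

∂p1/∂z0 = -p1 × p0 = -0.2119 × 0.5761 = -0.1221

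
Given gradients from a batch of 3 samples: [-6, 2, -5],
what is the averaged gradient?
Average gradient = -3

Average = (1/3)(-6 + 2 + -5) = -9/3 = -3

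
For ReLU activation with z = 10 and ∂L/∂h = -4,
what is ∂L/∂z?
∂L/∂z = -4

h = ReLU(10) = 10
Since z > 0: ∂h/∂z = 1
∂L/∂z = ∂L/∂h · ∂h/∂z = -4 × 1 = -4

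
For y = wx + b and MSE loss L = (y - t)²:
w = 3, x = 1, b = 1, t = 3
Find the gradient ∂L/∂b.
∂L/∂b = 2

y = wx + b = (3)(1) + 1 = 4
∂L/∂y = 2(y - t) = 2(4 - 3) = 2
∂y/∂b = 1
∂L/∂b = ∂L/∂y · ∂y/∂b = 2 × 1 = 2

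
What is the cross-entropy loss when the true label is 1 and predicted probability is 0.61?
L = 0.4943

L = -1·log(0.61) - 0·log(0.39) = -log(0.61) = 0.4943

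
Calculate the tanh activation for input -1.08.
-0.7932

tanh(-1.08) = (e^(-1.08) - e^(1.08))/(e^(-1.08) + e^(1.08)) = -0.7932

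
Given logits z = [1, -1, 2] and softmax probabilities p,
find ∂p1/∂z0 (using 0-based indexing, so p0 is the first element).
∂p1/∂z0 = -0.009113

p = softmax(z) = [0.2595, 0.03512, 0.7054]
p1 = 0.03512, p0 = 0.2595

∂p1/∂z0 = -p1 × p0 = -0.03512 × 0.2595 = -0.009113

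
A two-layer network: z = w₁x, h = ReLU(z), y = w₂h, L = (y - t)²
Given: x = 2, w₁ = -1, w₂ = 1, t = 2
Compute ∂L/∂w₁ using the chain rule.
∂L/∂w₁ = 0

Forward pass:
z = w₁x = -1×2 = -2
h = ReLU(-2) = 0
y = w₂h = 1×0 = 0

Backward pass:
∂L/∂y = 2(y - t) = 2(0 - 2) = -4
∂y/∂h = w₂ = 1
∂h/∂z = 0 (ReLU derivative)
∂z/∂w₁ = x = 2

∂L/∂w₁ = -4 × 1 × 0 × 2 = 0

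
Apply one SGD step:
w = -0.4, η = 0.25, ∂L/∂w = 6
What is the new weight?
w_new = -1.9

w_new = w - η·∂L/∂w = -0.4 - 0.25×(6) = -0.4 - (1.5) = -1.9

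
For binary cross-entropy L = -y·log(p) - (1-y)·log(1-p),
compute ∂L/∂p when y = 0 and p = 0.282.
∂L/∂p = 1.393

∂L/∂p = -y/p + (1-y)/(1-p) = 0 + 1/0.718 = 1.393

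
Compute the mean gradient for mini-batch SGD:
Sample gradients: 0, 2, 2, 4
Average gradient = 2

Average = (1/4)(0 + 2 + 2 + 4) = 8/4 = 2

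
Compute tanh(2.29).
0.9797

tanh(2.29) = (e^(2.29) - e^(-2.29))/(e^(2.29) + e^(-2.29)) = 0.9797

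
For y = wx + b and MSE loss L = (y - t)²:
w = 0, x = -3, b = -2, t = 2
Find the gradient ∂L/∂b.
∂L/∂b = -8

y = wx + b = (0)(-3) + -2 = -2
∂L/∂y = 2(y - t) = 2(-2 - 2) = -8
∂y/∂b = 1
∂L/∂b = ∂L/∂y · ∂y/∂b = -8 × 1 = -8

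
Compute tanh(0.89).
0.7114

tanh(0.89) = (e^(0.89) - e^(-0.89))/(e^(0.89) + e^(-0.89)) = 0.7114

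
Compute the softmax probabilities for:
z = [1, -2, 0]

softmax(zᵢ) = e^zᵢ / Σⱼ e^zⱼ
p = [0.7054, 0.0351, 0.2595]

exp(z) = [2.718, 0.1353, 1]
Sum = 3.854
p = [0.7054, 0.0351, 0.2595]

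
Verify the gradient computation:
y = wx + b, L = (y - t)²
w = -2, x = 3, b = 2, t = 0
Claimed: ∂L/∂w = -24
Correct

y = (-2)(3) + 2 = -4
∂L/∂y = 2(y - t) = 2(-4 - 0) = -8
∂y/∂w = x = 3
∂L/∂w = -8 × 3 = -24

Claimed value: -24
Correct: The correct gradient is -24.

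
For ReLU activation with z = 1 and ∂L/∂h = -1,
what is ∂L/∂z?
∂L/∂z = -1

h = ReLU(1) = 1
Since z > 0: ∂h/∂z = 1
∂L/∂z = ∂L/∂h · ∂h/∂z = -1 × 1 = -1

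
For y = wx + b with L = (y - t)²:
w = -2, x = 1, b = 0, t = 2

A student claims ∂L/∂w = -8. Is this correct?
Correct

y = (-2)(1) + 0 = -2
∂L/∂y = 2(y - t) = 2(-2 - 2) = -8
∂y/∂w = x = 1
∂L/∂w = -8 × 1 = -8

Claimed value: -8
Correct: The correct gradient is -8.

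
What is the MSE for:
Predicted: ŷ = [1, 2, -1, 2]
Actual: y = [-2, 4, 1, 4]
MSE = 5.25

MSE = (1/4)((1--2)² + (2-4)² + (-1-1)² + (2-4)²) = (1/4)(9 + 4 + 4 + 4) = 5.25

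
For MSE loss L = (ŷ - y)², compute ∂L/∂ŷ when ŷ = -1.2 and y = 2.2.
∂L/∂ŷ = -6.8

∂L/∂ŷ = 2(ŷ - y) = 2(-1.2 - 2.2) = 2(-3.4) = -6.8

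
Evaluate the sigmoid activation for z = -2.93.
0.05069

sigmoid(-2.93) = 1/(1 + e^(2.93)) = 1/(1 + 18.73) = 0.05069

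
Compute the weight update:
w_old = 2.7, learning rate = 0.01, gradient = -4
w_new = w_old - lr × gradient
w_new = 2.74

w_new = w - η·∂L/∂w = 2.7 - 0.01×(-4) = 2.7 - (-0.04) = 2.74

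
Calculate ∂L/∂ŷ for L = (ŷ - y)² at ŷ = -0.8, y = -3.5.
∂L/∂ŷ = 5.4

∂L/∂ŷ = 2(ŷ - y) = 2(-0.8 - -3.5) = 2(2.7) = 5.4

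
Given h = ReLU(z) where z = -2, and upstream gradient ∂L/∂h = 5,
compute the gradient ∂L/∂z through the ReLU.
∂L/∂z = 0

h = ReLU(-2) = 0
Since z < 0: ∂h/∂z = 0
∂L/∂z = ∂L/∂h · ∂h/∂z = 5 × 0 = 0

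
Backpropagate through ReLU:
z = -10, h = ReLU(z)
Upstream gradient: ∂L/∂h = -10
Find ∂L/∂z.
∂L/∂z = 0

h = ReLU(-10) = 0
Since z < 0: ∂h/∂z = 0
∂L/∂z = ∂L/∂h · ∂h/∂z = -10 × 0 = 0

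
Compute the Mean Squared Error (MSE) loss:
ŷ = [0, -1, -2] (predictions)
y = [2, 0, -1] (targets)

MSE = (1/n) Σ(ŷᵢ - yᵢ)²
MSE = 2

MSE = (1/3)((0-2)² + (-1-0)² + (-2--1)²) = (1/3)(4 + 1 + 1) = 2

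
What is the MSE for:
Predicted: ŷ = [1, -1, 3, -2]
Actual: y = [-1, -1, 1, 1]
MSE = 4.25

MSE = (1/4)((1--1)² + (-1--1)² + (3-1)² + (-2-1)²) = (1/4)(4 + 0 + 4 + 9) = 4.25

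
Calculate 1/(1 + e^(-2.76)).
0.9405

sigmoid(2.76) = 1/(1 + e^(-2.76)) = 1/(1 + 0.06329) = 0.9405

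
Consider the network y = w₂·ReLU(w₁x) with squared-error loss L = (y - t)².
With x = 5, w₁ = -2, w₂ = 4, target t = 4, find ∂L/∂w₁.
∂L/∂w₁ = 0

Forward pass:
z = w₁x = -2×5 = -10
h = ReLU(-10) = 0
y = w₂h = 4×0 = 0

Backward pass:
∂L/∂y = 2(y - t) = 2(0 - 4) = -8
∂y/∂h = w₂ = 4
∂h/∂z = 0 (ReLU derivative)
∂z/∂w₁ = x = 5

∂L/∂w₁ = -8 × 4 × 0 × 5 = 0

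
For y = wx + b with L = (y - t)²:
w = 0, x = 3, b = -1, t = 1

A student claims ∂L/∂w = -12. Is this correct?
Correct

y = (0)(3) + -1 = -1
∂L/∂y = 2(y - t) = 2(-1 - 1) = -4
∂y/∂w = x = 3
∂L/∂w = -4 × 3 = -12

Claimed value: -12
Correct: The correct gradient is -12.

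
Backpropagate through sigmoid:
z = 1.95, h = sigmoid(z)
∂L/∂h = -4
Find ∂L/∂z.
∂L/∂z = -0.4362

σ(1.95) = 0.8754
σ'(1.95) = σ(1.95)(1 - σ(1.95)) = 0.8754 × 0.1246 = 0.109
∂L/∂z = ∂L/∂h · σ'(z) = -4 × 0.109 = -0.4362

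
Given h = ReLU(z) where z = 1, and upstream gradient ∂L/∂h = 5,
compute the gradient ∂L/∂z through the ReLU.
∂L/∂z = 5

h = ReLU(1) = 1
Since z > 0: ∂h/∂z = 1
∂L/∂z = ∂L/∂h · ∂h/∂z = 5 × 1 = 5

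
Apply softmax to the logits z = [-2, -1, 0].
p = [0.09, 0.2447, 0.6652]

exp(z) = [0.1353, 0.3679, 1]
Sum = 1.503
p = [0.09, 0.2447, 0.6652]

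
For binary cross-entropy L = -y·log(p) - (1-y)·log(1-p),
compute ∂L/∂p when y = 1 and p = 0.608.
∂L/∂p = -1.645

∂L/∂p = -y/p + (1-y)/(1-p) = -1/0.608 + 0 = -1.645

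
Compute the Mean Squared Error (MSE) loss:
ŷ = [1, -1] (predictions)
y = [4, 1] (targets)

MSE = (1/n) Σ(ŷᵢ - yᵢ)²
MSE = 6.5

MSE = (1/2)((1-4)² + (-1-1)²) = (1/2)(9 + 4) = 6.5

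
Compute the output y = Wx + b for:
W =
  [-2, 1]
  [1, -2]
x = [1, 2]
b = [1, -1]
y = [1, -4]

Wx = [-2×1 + 1×2, 1×1 + -2×2]
   = [0, -3]
y = Wx + b = [0 + 1, -3 + -1] = [1, -4]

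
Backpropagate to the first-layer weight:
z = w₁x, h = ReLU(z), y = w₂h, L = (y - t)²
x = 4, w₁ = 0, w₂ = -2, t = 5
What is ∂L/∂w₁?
∂L/∂w₁ = 0

Forward pass:
z = w₁x = 0×4 = 0
h = ReLU(0) = 0
y = w₂h = -2×0 = 0

Backward pass:
∂L/∂y = 2(y - t) = 2(0 - 5) = -10
∂y/∂h = w₂ = -2
∂h/∂z = 0 (ReLU derivative)
∂z/∂w₁ = x = 4

∂L/∂w₁ = -10 × -2 × 0 × 4 = 0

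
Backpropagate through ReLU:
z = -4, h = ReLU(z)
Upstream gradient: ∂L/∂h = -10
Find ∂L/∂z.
∂L/∂z = 0

h = ReLU(-4) = 0
Since z < 0: ∂h/∂z = 0
∂L/∂z = ∂L/∂h · ∂h/∂z = -10 × 0 = 0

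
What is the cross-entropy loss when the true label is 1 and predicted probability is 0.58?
L = 0.5447

L = -1·log(0.58) - 0·log(0.42) = -log(0.58) = 0.5447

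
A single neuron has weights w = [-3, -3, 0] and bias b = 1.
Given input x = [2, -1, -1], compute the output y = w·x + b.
y = -2

y = (-3)(2) + (-3)(-1) + (0)(-1) + 1 = -2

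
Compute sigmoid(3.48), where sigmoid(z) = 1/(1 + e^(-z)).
0.9701

sigmoid(3.48) = 1/(1 + e^(-3.48)) = 1/(1 + 0.03081) = 0.9701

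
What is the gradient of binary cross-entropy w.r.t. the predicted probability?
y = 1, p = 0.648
∂L/∂p = -1.543

∂L/∂p = -y/p + (1-y)/(1-p) = -1/0.648 + 0 = -1.543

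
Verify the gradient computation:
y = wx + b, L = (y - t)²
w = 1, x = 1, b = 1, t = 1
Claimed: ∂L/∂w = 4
Incorrect

y = (1)(1) + 1 = 2
∂L/∂y = 2(y - t) = 2(2 - 1) = 2
∂y/∂w = x = 1
∂L/∂w = 2 × 1 = 2

Claimed value: 4
Incorrect: The correct gradient is 2.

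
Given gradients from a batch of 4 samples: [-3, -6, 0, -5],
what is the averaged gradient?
Average gradient = -3.5

Average = (1/4)(-3 + -6 + 0 + -5) = -14/4 = -3.5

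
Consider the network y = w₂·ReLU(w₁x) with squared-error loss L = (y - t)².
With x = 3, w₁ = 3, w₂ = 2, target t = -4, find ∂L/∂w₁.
∂L/∂w₁ = 264

Forward pass:
z = w₁x = 3×3 = 9
h = ReLU(9) = 9
y = w₂h = 2×9 = 18

Backward pass:
∂L/∂y = 2(y - t) = 2(18 - -4) = 44
∂y/∂h = w₂ = 2
∂h/∂z = 1 (ReLU derivative)
∂z/∂w₁ = x = 3

∂L/∂w₁ = 44 × 2 × 1 × 3 = 264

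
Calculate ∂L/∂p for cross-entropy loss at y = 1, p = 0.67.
∂L/∂p = -1.493

∂L/∂p = -y/p + (1-y)/(1-p) = -1/0.67 + 0 = -1.493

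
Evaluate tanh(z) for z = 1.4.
0.8854

tanh(1.4) = (e^(1.4) - e^(-1.4))/(e^(1.4) + e^(-1.4)) = 0.8854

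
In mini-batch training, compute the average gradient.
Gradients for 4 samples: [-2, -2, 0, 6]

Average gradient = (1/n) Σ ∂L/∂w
Average gradient = 0.5

Average = (1/4)(-2 + -2 + 0 + 6) = 2/4 = 0.5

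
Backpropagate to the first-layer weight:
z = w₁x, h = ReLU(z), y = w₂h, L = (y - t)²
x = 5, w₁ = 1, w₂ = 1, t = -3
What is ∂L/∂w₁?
∂L/∂w₁ = 80

Forward pass:
z = w₁x = 1×5 = 5
h = ReLU(5) = 5
y = w₂h = 1×5 = 5

Backward pass:
∂L/∂y = 2(y - t) = 2(5 - -3) = 16
∂y/∂h = w₂ = 1
∂h/∂z = 1 (ReLU derivative)
∂z/∂w₁ = x = 5

∂L/∂w₁ = 16 × 1 × 1 × 5 = 80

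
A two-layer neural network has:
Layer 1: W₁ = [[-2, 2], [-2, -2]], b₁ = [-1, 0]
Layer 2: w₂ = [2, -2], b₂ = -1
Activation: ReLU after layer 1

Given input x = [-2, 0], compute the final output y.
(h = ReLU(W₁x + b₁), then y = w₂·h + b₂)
y = -3

Layer 1 pre-activation: z₁ = [3, 4]
After ReLU: h = [3, 4]
Layer 2 output: y = 2×3 + -2×4 + -1 = -3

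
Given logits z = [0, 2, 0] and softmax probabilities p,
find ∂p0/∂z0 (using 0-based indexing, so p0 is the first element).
∂p0/∂z0 = 0.09516

p = softmax(z) = [0.1065, 0.787, 0.1065]
p0 = 0.1065

∂p0/∂z0 = p0(1 - p0) = 0.1065 × (1 - 0.1065) = 0.09516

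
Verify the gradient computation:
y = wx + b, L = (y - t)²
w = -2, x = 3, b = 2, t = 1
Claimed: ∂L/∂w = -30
Correct

y = (-2)(3) + 2 = -4
∂L/∂y = 2(y - t) = 2(-4 - 1) = -10
∂y/∂w = x = 3
∂L/∂w = -10 × 3 = -30

Claimed value: -30
Correct: The correct gradient is -30.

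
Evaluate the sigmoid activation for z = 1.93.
0.8732

sigmoid(1.93) = 1/(1 + e^(-1.93)) = 1/(1 + 0.1451) = 0.8732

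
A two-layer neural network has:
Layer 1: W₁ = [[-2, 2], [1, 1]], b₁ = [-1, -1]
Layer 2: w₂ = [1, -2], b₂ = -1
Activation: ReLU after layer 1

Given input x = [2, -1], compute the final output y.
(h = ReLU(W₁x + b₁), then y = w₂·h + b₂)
y = -1

Layer 1 pre-activation: z₁ = [-7, 0]
After ReLU: h = [0, 0]
Layer 2 output: y = 1×0 + -2×0 + -1 = -1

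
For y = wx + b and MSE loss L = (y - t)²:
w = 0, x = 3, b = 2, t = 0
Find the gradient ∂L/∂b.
∂L/∂b = 4

y = wx + b = (0)(3) + 2 = 2
∂L/∂y = 2(y - t) = 2(2 - 0) = 4
∂y/∂b = 1
∂L/∂b = ∂L/∂y · ∂y/∂b = 4 × 1 = 4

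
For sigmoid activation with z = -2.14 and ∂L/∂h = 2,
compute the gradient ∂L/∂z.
∂L/∂z = 0.1884

σ(-2.14) = 0.1053
σ'(-2.14) = σ(-2.14)(1 - σ(-2.14)) = 0.1053 × 0.8947 = 0.09419
∂L/∂z = ∂L/∂h · σ'(z) = 2 × 0.09419 = 0.1884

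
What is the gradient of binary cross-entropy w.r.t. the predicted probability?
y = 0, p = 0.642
∂L/∂p = 2.793

∂L/∂p = -y/p + (1-y)/(1-p) = 0 + 1/0.358 = 2.793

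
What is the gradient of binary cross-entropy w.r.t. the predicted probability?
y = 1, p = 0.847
∂L/∂p = -1.181

∂L/∂p = -y/p + (1-y)/(1-p) = -1/0.847 + 0 = -1.181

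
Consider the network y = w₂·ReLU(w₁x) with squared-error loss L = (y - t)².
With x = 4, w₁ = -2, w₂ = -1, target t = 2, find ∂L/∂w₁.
∂L/∂w₁ = 0

Forward pass:
z = w₁x = -2×4 = -8
h = ReLU(-8) = 0
y = w₂h = -1×0 = 0

Backward pass:
∂L/∂y = 2(y - t) = 2(0 - 2) = -4
∂y/∂h = w₂ = -1
∂h/∂z = 0 (ReLU derivative)
∂z/∂w₁ = x = 4

∂L/∂w₁ = -4 × -1 × 0 × 4 = 0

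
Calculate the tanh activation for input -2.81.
-0.9928

tanh(-2.81) = (e^(-2.81) - e^(2.81))/(e^(-2.81) + e^(2.81)) = -0.9928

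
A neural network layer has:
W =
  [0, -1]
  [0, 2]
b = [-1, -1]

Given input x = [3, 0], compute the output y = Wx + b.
y = [-1, -1]

Wx = [0×3 + -1×0, 0×3 + 2×0]
   = [0, 0]
y = Wx + b = [0 + -1, 0 + -1] = [-1, -1]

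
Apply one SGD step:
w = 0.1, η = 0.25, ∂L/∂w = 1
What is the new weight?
w_new = -0.15

w_new = w - η·∂L/∂w = 0.1 - 0.25×(1) = 0.1 - (0.25) = -0.15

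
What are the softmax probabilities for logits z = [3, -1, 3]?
p = [0.4955, 0.0091, 0.4955]

exp(z) = [20.09, 0.3679, 20.09]
Sum = 40.54
p = [0.4955, 0.0091, 0.4955]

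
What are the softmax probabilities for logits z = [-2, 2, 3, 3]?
p = [0.0028, 0.1549, 0.4211, 0.4211]

exp(z) = [0.1353, 7.389, 20.09, 20.09]
Sum = 47.7
p = [0.0028, 0.1549, 0.4211, 0.4211]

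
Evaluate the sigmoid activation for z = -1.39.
0.1994

sigmoid(-1.39) = 1/(1 + e^(1.39)) = 1/(1 + 4.015) = 0.1994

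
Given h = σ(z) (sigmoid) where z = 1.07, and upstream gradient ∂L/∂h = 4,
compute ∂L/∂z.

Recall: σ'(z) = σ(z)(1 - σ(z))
∂L/∂z = 0.7607

σ(1.07) = 0.7446
σ'(1.07) = σ(1.07)(1 - σ(1.07)) = 0.7446 × 0.2554 = 0.1902
∂L/∂z = ∂L/∂h · σ'(z) = 4 × 0.1902 = 0.7607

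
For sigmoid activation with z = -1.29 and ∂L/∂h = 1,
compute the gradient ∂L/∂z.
∂L/∂z = 0.1693

σ(-1.29) = 0.2159
σ'(-1.29) = σ(-1.29)(1 - σ(-1.29)) = 0.2159 × 0.7841 = 0.1693
∂L/∂z = ∂L/∂h · σ'(z) = 1 × 0.1693 = 0.1693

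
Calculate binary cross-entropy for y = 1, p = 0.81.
L = 0.2107

L = -1·log(0.81) - 0·log(0.19) = -log(0.81) = 0.2107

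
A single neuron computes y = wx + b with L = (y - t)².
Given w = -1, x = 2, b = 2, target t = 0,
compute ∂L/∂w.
∂L/∂w = 0

y = wx + b = (-1)(2) + 2 = 0
∂L/∂y = 2(y - t) = 2(0 - 0) = 0
∂y/∂w = x = 2
∂L/∂w = ∂L/∂y · ∂y/∂w = 0 × 2 = 0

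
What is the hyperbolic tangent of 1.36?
0.8764

tanh(1.36) = (e^(1.36) - e^(-1.36))/(e^(1.36) + e^(-1.36)) = 0.8764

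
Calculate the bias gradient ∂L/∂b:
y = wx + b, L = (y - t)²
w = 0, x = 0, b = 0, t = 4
∂L/∂b = -8

y = wx + b = (0)(0) + 0 = 0
∂L/∂y = 2(y - t) = 2(0 - 4) = -8
∂y/∂b = 1
∂L/∂b = ∂L/∂y · ∂y/∂b = -8 × 1 = -8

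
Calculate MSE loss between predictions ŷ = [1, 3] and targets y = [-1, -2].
MSE = 14.5

MSE = (1/2)((1--1)² + (3--2)²) = (1/2)(4 + 25) = 14.5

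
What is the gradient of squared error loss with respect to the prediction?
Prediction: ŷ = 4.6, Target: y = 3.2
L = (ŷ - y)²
∂L/∂ŷ = 2.8

∂L/∂ŷ = 2(ŷ - y) = 2(4.6 - 3.2) = 2(1.4) = 2.8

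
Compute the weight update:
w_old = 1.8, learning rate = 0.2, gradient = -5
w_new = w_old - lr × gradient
w_new = 2.8

w_new = w - η·∂L/∂w = 1.8 - 0.2×(-5) = 1.8 - (-1) = 2.8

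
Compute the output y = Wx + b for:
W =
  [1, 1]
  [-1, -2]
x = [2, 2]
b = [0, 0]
y = [4, -6]

Wx = [1×2 + 1×2, -1×2 + -2×2]
   = [4, -6]
y = Wx + b = [4 + 0, -6 + 0] = [4, -6]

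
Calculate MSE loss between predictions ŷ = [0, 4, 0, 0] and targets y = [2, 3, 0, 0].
MSE = 1.25

MSE = (1/4)((0-2)² + (4-3)² + (0-0)² + (0-0)²) = (1/4)(4 + 1 + 0 + 0) = 1.25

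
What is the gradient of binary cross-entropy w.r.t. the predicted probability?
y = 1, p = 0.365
∂L/∂p = -2.74

∂L/∂p = -y/p + (1-y)/(1-p) = -1/0.365 + 0 = -2.74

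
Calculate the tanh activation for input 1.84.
0.9508

tanh(1.84) = (e^(1.84) - e^(-1.84))/(e^(1.84) + e^(-1.84)) = 0.9508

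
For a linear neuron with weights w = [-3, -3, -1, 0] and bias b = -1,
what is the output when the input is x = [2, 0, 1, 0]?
y = -8

y = (-3)(2) + (-3)(0) + (-1)(1) + (0)(0) + -1 = -8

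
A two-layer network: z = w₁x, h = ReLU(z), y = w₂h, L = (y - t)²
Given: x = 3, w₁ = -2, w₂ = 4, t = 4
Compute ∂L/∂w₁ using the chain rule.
∂L/∂w₁ = 0

Forward pass:
z = w₁x = -2×3 = -6
h = ReLU(-6) = 0
y = w₂h = 4×0 = 0

Backward pass:
∂L/∂y = 2(y - t) = 2(0 - 4) = -8
∂y/∂h = w₂ = 4
∂h/∂z = 0 (ReLU derivative)
∂z/∂w₁ = x = 3

∂L/∂w₁ = -8 × 4 × 0 × 3 = 0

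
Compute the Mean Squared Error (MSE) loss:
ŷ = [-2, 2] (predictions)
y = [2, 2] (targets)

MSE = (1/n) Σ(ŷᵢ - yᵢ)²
MSE = 8

MSE = (1/2)((-2-2)² + (2-2)²) = (1/2)(16 + 0) = 8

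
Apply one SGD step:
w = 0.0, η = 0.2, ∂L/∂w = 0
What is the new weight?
w_new = 0

w_new = w - η·∂L/∂w = 0.0 - 0.2×(0) = 0.0 - (0) = 0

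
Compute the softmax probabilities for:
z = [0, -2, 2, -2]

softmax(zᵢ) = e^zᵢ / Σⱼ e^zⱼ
p = [0.1155, 0.0156, 0.8533, 0.0156]

exp(z) = [1, 0.1353, 7.389, 0.1353]
Sum = 8.66
p = [0.1155, 0.0156, 0.8533, 0.0156]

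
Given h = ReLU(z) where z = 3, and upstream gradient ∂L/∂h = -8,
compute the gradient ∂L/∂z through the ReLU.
∂L/∂z = -8

h = ReLU(3) = 3
Since z > 0: ∂h/∂z = 1
∂L/∂z = ∂L/∂h · ∂h/∂z = -8 × 1 = -8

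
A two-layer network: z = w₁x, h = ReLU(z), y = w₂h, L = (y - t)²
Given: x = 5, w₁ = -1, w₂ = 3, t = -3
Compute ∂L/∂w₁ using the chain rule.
∂L/∂w₁ = 0

Forward pass:
z = w₁x = -1×5 = -5
h = ReLU(-5) = 0
y = w₂h = 3×0 = 0

Backward pass:
∂L/∂y = 2(y - t) = 2(0 - -3) = 6
∂y/∂h = w₂ = 3
∂h/∂z = 0 (ReLU derivative)
∂z/∂w₁ = x = 5

∂L/∂w₁ = 6 × 3 × 0 × 5 = 0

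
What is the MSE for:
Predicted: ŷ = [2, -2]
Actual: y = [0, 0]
MSE = 4

MSE = (1/2)((2-0)² + (-2-0)²) = (1/2)(4 + 4) = 4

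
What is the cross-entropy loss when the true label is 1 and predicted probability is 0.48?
L = 0.734

L = -1·log(0.48) - 0·log(0.52) = -log(0.48) = 0.734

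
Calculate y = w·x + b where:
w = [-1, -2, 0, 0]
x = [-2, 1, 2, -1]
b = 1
y = 1

y = (-1)(-2) + (-2)(1) + (0)(2) + (0)(-1) + 1 = 1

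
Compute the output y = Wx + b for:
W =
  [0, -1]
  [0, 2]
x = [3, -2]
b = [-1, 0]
y = [1, -4]

Wx = [0×3 + -1×-2, 0×3 + 2×-2]
   = [2, -4]
y = Wx + b = [2 + -1, -4 + 0] = [1, -4]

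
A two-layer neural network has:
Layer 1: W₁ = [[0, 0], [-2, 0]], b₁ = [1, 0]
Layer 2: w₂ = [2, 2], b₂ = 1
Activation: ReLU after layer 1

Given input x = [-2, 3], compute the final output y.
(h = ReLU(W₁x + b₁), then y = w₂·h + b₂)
y = 11

Layer 1 pre-activation: z₁ = [1, 4]
After ReLU: h = [1, 4]
Layer 2 output: y = 2×1 + 2×4 + 1 = 11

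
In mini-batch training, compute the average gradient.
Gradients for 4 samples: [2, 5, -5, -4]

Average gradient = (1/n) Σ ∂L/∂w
Average gradient = -0.5

Average = (1/4)(2 + 5 + -5 + -4) = -2/4 = -0.5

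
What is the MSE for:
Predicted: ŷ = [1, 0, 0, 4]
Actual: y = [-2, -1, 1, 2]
MSE = 3.75

MSE = (1/4)((1--2)² + (0--1)² + (0-1)² + (4-2)²) = (1/4)(9 + 1 + 1 + 4) = 3.75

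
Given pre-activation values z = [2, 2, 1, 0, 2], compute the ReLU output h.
h = [2, 2, 1, 0, 2]

ReLU applied element-wise: max(0,2)=2, max(0,2)=2, max(0,1)=1, max(0,0)=0, max(0,2)=2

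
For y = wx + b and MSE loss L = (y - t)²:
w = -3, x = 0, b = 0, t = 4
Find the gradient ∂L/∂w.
∂L/∂w = 0

y = wx + b = (-3)(0) + 0 = 0
∂L/∂y = 2(y - t) = 2(0 - 4) = -8
∂y/∂w = x = 0
∂L/∂w = ∂L/∂y · ∂y/∂w = -8 × 0 = 0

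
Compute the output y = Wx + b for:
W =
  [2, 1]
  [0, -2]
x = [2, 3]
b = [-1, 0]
y = [6, -6]

Wx = [2×2 + 1×3, 0×2 + -2×3]
   = [7, -6]
y = Wx + b = [7 + -1, -6 + 0] = [6, -6]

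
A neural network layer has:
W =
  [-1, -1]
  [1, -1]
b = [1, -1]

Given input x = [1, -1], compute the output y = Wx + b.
y = [1, 1]

Wx = [-1×1 + -1×-1, 1×1 + -1×-1]
   = [0, 2]
y = Wx + b = [0 + 1, 2 + -1] = [1, 1]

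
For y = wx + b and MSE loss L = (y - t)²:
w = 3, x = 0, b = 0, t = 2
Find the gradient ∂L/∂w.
∂L/∂w = 0

y = wx + b = (3)(0) + 0 = 0
∂L/∂y = 2(y - t) = 2(0 - 2) = -4
∂y/∂w = x = 0
∂L/∂w = ∂L/∂y · ∂y/∂w = -4 × 0 = 0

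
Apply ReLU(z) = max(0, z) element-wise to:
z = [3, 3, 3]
h = [3, 3, 3]

ReLU applied element-wise: max(0,3)=3, max(0,3)=3, max(0,3)=3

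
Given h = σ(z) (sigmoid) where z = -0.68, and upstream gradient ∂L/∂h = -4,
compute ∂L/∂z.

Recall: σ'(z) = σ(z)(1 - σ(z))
∂L/∂z = -0.8928

σ(-0.68) = 0.3363
σ'(-0.68) = σ(-0.68)(1 - σ(-0.68)) = 0.3363 × 0.6637 = 0.2232
∂L/∂z = ∂L/∂h · σ'(z) = -4 × 0.2232 = -0.8928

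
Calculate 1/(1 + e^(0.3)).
0.4256

sigmoid(-0.3) = 1/(1 + e^(0.3)) = 1/(1 + 1.35) = 0.4256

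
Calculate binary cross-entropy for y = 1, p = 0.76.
L = 0.2744

L = -1·log(0.76) - 0·log(0.24) = -log(0.76) = 0.2744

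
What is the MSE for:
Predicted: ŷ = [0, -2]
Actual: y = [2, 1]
MSE = 6.5

MSE = (1/2)((0-2)² + (-2-1)²) = (1/2)(4 + 9) = 6.5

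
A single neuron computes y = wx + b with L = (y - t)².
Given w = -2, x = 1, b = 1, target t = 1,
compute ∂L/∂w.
∂L/∂w = -4

y = wx + b = (-2)(1) + 1 = -1
∂L/∂y = 2(y - t) = 2(-1 - 1) = -4
∂y/∂w = x = 1
∂L/∂w = ∂L/∂y · ∂y/∂w = -4 × 1 = -4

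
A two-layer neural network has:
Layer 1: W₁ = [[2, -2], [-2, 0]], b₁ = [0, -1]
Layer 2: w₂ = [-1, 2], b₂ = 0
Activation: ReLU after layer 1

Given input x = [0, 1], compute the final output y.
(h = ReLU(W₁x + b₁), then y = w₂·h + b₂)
y = 0

Layer 1 pre-activation: z₁ = [-2, -1]
After ReLU: h = [0, 0]
Layer 2 output: y = -1×0 + 2×0 + 0 = 0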